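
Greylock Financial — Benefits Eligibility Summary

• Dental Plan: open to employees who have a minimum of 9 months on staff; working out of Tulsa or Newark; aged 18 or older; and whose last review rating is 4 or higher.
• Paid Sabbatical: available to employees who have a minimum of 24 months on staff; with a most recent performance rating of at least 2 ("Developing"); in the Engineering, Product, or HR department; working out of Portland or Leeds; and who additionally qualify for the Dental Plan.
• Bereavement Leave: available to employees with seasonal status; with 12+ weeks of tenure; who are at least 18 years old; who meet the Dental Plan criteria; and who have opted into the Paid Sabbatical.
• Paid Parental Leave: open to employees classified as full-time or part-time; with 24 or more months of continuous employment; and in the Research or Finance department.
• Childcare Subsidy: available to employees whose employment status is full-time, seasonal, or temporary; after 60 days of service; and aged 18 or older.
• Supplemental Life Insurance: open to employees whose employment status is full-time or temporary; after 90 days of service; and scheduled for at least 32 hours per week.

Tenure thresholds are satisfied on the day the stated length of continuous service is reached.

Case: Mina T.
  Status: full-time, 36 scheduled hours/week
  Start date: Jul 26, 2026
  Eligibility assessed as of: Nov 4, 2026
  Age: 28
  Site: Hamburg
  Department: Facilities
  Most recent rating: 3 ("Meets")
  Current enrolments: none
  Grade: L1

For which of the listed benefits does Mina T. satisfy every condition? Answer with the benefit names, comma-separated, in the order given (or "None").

Service from Jul 26, 2026 to Nov 4, 2026: 101 days.
Dental Plan — service 101 days < 9 months (≈270 days) ✗ → not eligible.
Paid Sabbatical — service 101 days < 24 months (≈720 days) ✗ → not eligible.
Bereavement Leave — status full-time ✗ (requires seasonal) → not eligible.
Paid Parental Leave — status full-time ✓; service 101 days < 24 months (≈720 days) ✗ → not eligible.
Childcare Subsidy — status full-time ✓; service 101 days ≥ 60 days ✓; age 28 ≥ 18 ✓ → eligible.
Supplemental Life Insurance — status full-time ✓; service 101 days ≥ 90 days ✓; 36 hrs/wk ≥ 32 ✓ → eligible.

Childcare Subsidy, Supplemental Life Insurance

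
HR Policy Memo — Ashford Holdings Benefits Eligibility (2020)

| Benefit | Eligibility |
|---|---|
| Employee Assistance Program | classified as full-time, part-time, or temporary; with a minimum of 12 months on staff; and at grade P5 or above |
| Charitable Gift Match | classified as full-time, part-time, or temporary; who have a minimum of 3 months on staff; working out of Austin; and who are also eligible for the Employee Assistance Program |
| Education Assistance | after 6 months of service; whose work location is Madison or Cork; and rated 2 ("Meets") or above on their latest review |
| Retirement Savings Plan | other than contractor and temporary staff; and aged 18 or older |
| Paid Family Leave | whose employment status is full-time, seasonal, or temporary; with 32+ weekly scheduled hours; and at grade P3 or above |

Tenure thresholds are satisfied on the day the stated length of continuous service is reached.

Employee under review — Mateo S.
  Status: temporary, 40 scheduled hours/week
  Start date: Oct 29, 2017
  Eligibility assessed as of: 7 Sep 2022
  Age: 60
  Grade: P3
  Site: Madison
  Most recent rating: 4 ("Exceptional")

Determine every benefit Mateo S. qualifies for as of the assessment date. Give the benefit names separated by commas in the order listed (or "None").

Education Assistance, Paid Family Leave

Service from Oct 29, 2017 to 7 Sep 2022: 1774 days.
Employee Assistance Program — status temporary ✓; service 1774 days ≥ 12 months (≈360 days) ✓; grade P3 < P5 ✗ → not eligible.
Charitable Gift Match — status temporary ✓; service 1774 days ≥ 3 months (≈90 days) ✓; site Madison ✗ (not Austin) → not eligible.
Education Assistance — service 1774 days ≥ 6 months (≈180 days) ✓; site Madison ✓; rating 4 ≥ 2 ✓ → eligible.
Retirement Savings Plan — status temporary ✗ (excluded) → not eligible.
Paid Family Leave — status temporary ✓; 40 hrs/wk ≥ 32 ✓; grade P3 ≥ P3 ✓ → eligible.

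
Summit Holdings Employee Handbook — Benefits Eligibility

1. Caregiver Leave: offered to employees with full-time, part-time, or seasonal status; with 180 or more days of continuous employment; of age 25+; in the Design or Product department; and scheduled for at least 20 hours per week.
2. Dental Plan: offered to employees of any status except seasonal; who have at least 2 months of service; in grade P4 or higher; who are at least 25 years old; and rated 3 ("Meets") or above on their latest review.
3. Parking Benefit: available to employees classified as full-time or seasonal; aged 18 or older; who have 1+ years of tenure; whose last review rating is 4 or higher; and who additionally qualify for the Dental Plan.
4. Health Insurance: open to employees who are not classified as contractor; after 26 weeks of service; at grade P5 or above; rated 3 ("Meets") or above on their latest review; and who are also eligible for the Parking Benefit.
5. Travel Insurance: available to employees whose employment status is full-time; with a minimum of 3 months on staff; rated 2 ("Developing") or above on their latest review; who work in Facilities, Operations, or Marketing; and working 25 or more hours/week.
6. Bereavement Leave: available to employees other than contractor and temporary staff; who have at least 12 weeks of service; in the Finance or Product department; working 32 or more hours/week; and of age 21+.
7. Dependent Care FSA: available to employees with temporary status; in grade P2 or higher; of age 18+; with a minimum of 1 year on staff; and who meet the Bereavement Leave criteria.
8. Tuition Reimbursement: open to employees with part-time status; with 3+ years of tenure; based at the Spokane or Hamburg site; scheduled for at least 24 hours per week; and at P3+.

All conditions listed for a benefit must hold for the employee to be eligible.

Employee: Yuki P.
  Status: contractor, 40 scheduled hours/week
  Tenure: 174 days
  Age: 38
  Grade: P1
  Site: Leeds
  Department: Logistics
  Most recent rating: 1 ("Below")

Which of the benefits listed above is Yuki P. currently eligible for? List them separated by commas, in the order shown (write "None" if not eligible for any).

Caregiver Leave — status contractor ✗ (requires full-time, part-time, or seasonal) → not eligible.
Dental Plan — status contractor ✓ (not excluded); service 174 days ≥ 2 months (≈60 days) ✓; grade P1 < P4 ✗ → not eligible.
Parking Benefit — status contractor ✗ (requires full-time or seasonal) → not eligible.
Health Insurance — status contractor ✗ (excluded) → not eligible.
Travel Insurance — status contractor ✗ (requires full-time) → not eligible.
Bereavement Leave — status contractor ✗ (excluded) → not eligible.
Dependent Care FSA — status contractor ✗ (requires temporary) → not eligible.
Tuition Reimbursement — status contractor ✗ (requires part-time) → not eligible.

None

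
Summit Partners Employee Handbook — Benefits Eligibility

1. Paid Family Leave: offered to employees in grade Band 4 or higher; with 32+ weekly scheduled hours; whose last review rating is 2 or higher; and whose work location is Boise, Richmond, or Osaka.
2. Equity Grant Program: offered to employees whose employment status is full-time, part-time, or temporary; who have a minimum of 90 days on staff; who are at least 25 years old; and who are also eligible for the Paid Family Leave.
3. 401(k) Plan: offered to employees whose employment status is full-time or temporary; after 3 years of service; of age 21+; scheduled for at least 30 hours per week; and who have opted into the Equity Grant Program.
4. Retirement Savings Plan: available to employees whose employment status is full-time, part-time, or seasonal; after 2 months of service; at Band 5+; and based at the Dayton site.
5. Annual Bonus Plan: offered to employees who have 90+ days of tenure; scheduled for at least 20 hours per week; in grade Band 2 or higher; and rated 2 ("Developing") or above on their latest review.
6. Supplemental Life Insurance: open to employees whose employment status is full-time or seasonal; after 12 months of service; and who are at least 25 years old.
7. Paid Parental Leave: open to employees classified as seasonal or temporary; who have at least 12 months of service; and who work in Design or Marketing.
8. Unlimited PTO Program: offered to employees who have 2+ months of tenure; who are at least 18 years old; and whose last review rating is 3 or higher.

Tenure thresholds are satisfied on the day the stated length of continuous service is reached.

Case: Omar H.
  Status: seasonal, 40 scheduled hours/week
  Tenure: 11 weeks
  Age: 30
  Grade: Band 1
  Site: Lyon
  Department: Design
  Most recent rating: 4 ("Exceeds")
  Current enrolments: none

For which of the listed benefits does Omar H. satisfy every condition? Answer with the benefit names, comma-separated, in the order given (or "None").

Unlimited PTO Program

Paid Family Leave — grade Band 1 < Band 4 ✗ → not eligible.
Equity Grant Program — status seasonal ✗ (requires full-time, part-time, or temporary) → not eligible.
401(k) Plan — status seasonal ✗ (requires full-time or temporary) → not eligible.
Retirement Savings Plan — status seasonal ✓; service 11 weeks ≥ 2 months (≈60 days) ✓; grade Band 1 < Band 5 ✗ → not eligible.
Annual Bonus Plan — service 11 weeks < 90 days ✗ → not eligible.
Supplemental Life Insurance — status seasonal ✓; service 11 weeks < 12 months (≈360 days) ✗ → not eligible.
Paid Parental Leave — status seasonal ✓; service 11 weeks < 12 months (≈360 days) ✗ → not eligible.
Unlimited PTO Program — service 11 weeks ≥ 2 months (≈60 days) ✓; age 30 ≥ 18 ✓; rating 4 ≥ 3 ✓ → eligible.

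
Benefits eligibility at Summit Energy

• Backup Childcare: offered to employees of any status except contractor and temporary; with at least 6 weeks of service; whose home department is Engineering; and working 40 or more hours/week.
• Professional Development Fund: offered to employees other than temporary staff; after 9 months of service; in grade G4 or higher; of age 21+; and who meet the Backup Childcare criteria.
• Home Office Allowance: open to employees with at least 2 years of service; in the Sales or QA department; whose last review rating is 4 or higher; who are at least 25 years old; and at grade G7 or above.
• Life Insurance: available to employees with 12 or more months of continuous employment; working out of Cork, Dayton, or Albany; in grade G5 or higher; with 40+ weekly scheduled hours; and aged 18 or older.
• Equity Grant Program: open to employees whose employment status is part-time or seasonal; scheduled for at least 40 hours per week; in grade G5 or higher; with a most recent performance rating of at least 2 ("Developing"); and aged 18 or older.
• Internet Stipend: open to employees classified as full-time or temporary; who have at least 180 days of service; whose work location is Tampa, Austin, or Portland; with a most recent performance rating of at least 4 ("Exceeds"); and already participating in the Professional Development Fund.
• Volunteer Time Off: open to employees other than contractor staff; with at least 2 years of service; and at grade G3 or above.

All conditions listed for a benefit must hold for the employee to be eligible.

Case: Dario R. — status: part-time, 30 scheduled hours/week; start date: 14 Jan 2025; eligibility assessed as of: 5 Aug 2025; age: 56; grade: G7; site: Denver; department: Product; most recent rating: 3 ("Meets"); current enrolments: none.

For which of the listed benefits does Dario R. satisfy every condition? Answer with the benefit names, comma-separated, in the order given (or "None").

None

Service from 14 Jan 2025 to 5 Aug 2025: 203 days.
Backup Childcare — status part-time ✓ (not excluded); service 203 days ≥ 6 weeks (≈42 days) ✓; dept Product ✗ → not eligible.
Professional Development Fund — status part-time ✓ (not excluded); service 203 days < 9 months (≈270 days) ✗ → not eligible.
Home Office Allowance — service 203 days < 2 years (≈730 days) ✗ → not eligible.
Life Insurance — service 203 days < 12 months (≈360 days) ✗ → not eligible.
Equity Grant Program — status part-time ✓; 30 hrs/wk < 40 ✗ → not eligible.
Internet Stipend — status part-time ✗ (requires full-time or temporary) → not eligible.
Volunteer Time Off — status part-time ✓ (not excluded); service 203 days < 2 years (≈730 days) ✗ → not eligible.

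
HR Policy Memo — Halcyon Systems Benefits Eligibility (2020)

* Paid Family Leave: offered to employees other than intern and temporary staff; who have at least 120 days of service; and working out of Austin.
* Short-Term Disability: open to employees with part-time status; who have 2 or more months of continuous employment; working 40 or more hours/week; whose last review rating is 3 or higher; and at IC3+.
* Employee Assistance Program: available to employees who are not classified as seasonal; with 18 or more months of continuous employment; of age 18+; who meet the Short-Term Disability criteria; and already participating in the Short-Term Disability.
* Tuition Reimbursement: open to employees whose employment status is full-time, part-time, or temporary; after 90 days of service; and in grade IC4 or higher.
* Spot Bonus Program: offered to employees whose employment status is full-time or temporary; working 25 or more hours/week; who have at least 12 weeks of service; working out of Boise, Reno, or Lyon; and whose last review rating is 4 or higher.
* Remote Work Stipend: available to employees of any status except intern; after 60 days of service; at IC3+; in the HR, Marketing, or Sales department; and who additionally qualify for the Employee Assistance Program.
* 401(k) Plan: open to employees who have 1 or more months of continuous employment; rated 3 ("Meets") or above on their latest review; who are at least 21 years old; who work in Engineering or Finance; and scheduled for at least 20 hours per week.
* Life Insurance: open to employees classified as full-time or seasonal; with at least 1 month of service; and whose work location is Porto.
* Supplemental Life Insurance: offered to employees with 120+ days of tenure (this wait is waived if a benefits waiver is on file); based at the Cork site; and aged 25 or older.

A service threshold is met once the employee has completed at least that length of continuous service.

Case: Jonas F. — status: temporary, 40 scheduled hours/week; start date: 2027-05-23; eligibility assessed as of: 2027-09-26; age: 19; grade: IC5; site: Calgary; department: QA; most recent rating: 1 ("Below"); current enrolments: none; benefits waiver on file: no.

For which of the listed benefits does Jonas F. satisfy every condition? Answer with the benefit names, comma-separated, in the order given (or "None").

Tuition Reimbursement

Service from 2027-05-23 to 2027-09-26: 126 days.
Paid Family Leave — status temporary ✗ (excluded) → not eligible.
Short-Term Disability — status temporary ✗ (requires part-time) → not eligible.
Employee Assistance Program — status temporary ✓ (not excluded); service 126 days < 18 months (≈540 days) ✗ → not eligible.
Tuition Reimbursement — status temporary ✓; service 126 days ≥ 90 days ✓; grade IC5 ≥ IC4 ✓ → eligible.
Spot Bonus Program — status temporary ✓; 40 hrs/wk ≥ 25 ✓; service 126 days ≥ 12 weeks (≈84 days) ✓; site Calgary ✗ (not Boise, Reno, or Lyon) → not eligible.
Remote Work Stipend — status temporary ✓ (not excluded); service 126 days ≥ 60 days ✓; grade IC5 ≥ IC3 ✓; dept QA ✗ → not eligible.
401(k) Plan — service 126 days ≥ 1 month (≈30 days) ✓; rating 1 < 3 ✗ → not eligible.
Life Insurance — status temporary ✗ (requires full-time or seasonal) → not eligible.
Supplemental Life Insurance — no waiver, service 126 days ≥ 120 days ✓; site Calgary ✗ (not Cork) → not eligible.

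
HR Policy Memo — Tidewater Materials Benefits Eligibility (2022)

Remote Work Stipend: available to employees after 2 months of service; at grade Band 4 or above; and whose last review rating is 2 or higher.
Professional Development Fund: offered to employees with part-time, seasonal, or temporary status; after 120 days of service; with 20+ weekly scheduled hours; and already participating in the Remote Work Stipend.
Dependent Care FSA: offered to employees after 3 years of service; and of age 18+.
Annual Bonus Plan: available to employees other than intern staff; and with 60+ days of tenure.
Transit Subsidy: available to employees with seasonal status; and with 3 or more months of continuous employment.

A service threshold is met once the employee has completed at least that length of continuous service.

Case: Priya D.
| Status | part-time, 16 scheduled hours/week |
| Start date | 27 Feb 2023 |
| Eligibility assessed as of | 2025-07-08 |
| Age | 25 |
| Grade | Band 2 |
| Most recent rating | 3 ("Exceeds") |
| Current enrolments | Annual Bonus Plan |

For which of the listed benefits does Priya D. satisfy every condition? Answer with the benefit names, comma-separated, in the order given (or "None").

Annual Bonus Plan

Service from 27 Feb 2023 to 2025-07-08: 862 days.
Remote Work Stipend — service 862 days ≥ 2 months (≈60 days) ✓; grade Band 2 < Band 4 ✗ → not eligible.
Professional Development Fund — status part-time ✓; service 862 days ≥ 120 days ✓; 16 hrs/wk < 20 ✗ → not eligible.
Dependent Care FSA — service 862 days < 3 years (≈1095 days) ✗ → not eligible.
Annual Bonus Plan — status part-time ✓ (not excluded); service 862 days ≥ 60 days ✓ → eligible.
Transit Subsidy — status part-time ✗ (requires seasonal) → not eligible.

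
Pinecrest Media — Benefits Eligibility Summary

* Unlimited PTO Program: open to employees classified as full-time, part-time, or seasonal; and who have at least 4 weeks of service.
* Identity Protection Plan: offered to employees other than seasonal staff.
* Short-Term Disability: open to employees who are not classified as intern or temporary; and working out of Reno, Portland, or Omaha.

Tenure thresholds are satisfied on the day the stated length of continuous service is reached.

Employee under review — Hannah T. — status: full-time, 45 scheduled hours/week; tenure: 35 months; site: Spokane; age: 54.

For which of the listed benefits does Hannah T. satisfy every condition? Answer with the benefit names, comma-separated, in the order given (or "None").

Unlimited PTO Program — status full-time ✓; service 35 months ≥ 4 weeks (≈28 days) ✓ → eligible.
Identity Protection Plan — status full-time ✓ (not excluded) → eligible.
Short-Term Disability — status full-time ✓ (not excluded); site Spokane ✗ (not Reno, Portland, or Omaha) → not eligible.

Unlimited PTO Program, Identity Protection Plan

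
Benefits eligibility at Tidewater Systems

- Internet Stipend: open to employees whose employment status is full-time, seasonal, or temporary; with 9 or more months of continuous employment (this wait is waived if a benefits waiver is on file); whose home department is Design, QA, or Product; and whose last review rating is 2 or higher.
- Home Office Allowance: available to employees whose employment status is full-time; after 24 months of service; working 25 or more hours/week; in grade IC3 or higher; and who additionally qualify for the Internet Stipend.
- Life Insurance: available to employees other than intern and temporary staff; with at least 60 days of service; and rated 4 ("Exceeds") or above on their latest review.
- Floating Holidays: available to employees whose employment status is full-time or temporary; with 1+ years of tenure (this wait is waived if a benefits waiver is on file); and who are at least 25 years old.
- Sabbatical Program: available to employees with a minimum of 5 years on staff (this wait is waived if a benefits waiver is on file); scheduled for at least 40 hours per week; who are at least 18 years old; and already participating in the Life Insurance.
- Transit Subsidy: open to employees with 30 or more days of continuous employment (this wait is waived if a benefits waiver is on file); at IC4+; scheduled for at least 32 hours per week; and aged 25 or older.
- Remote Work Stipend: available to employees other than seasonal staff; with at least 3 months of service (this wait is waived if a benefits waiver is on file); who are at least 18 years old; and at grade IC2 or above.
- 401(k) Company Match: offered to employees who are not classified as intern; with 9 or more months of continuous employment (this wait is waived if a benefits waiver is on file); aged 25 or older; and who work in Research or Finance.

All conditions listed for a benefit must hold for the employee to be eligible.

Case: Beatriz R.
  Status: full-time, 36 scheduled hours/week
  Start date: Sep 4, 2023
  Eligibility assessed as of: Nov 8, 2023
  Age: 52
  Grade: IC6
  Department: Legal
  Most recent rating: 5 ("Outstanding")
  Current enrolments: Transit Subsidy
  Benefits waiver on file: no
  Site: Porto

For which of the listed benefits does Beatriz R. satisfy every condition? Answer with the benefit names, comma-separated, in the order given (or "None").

Service from Sep 4, 2023 to Nov 8, 2023: 65 days.
Internet Stipend — status full-time ✓; no waiver, service 65 days < 9 months (≈270 days) ✗ → not eligible.
Home Office Allowance — status full-time ✓; service 65 days < 24 months (≈720 days) ✗ → not eligible.
Life Insurance — status full-time ✓ (not excluded); service 65 days ≥ 60 days ✓; rating 5 ≥ 4 ✓ → eligible.
Floating Holidays — status full-time ✓; no waiver, service 65 days < 1 year (≈365 days) ✗ → not eligible.
Sabbatical Program — no waiver, service 65 days < 5 years (≈1825 days) ✗ → not eligible.
Transit Subsidy — no waiver, service 65 days ≥ 30 days ✓; grade IC6 ≥ IC4 ✓; 36 hrs/wk ≥ 32 ✓; age 52 ≥ 25 ✓ → eligible.
Remote Work Stipend — status full-time ✓ (not excluded); no waiver, service 65 days < 3 months (≈90 days) ✗ → not eligible.
401(k) Company Match — status full-time ✓ (not excluded); no waiver, service 65 days < 9 months (≈270 days) ✗ → not eligible.

Life Insurance, Transit Subsidy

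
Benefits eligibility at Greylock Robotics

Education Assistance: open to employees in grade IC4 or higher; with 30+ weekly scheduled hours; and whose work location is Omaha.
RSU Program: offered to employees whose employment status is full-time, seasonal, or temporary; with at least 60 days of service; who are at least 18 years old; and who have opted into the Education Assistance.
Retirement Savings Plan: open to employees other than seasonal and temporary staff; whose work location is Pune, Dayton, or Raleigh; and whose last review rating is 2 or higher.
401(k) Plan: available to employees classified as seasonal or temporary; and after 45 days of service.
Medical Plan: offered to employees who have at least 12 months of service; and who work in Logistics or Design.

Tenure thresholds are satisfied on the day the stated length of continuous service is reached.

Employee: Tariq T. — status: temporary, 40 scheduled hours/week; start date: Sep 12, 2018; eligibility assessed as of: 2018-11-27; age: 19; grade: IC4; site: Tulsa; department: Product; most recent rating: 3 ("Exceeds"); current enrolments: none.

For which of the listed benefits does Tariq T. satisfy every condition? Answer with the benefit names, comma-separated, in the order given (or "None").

401(k) Plan

Service from Sep 12, 2018 to 2018-11-27: 76 days.
Education Assistance — grade IC4 ≥ IC4 ✓; 40 hrs/wk ≥ 30 ✓; site Tulsa ✗ (not Omaha) → not eligible.
RSU Program — status temporary ✓; service 76 days ≥ 60 days ✓; age 19 ≥ 18 ✓; not enrolled in Education Assistance ✗ → not eligible.
Retirement Savings Plan — status temporary ✗ (excluded) → not eligible.
401(k) Plan — status temporary ✓; service 76 days ≥ 45 days ✓ → eligible.
Medical Plan — service 76 days < 12 months (≈360 days) ✗ → not eligible.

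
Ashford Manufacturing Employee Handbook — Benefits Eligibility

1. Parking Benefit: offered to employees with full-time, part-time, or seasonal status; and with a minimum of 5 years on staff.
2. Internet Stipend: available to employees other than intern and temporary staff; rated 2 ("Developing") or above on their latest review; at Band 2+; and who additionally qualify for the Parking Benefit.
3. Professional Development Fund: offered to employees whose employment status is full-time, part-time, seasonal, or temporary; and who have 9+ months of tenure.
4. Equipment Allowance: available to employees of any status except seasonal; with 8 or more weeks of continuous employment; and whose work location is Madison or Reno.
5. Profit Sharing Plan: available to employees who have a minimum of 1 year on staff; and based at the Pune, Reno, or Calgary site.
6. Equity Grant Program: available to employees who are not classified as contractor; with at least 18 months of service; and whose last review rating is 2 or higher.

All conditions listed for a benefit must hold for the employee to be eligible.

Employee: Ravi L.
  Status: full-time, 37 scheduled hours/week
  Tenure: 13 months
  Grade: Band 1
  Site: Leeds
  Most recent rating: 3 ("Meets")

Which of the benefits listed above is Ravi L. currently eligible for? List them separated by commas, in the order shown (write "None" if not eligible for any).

Parking Benefit — status full-time ✓; service 13 months < 5 years (≈1825 days) ✗ → not eligible.
Internet Stipend — status full-time ✓ (not excluded); rating 3 ≥ 2 ✓; grade Band 1 < Band 2 ✗ → not eligible.
Professional Development Fund — status full-time ✓; service 13 months ≥ 9 months ✓ → eligible.
Equipment Allowance — status full-time ✓ (not excluded); service 13 months ≥ 8 weeks (≈56 days) ✓; site Leeds ✗ (not Madison or Reno) → not eligible.
Profit Sharing Plan — service 13 months ≥ 1 year (≈365 days) ✓; site Leeds ✗ (not Pune, Reno, or Calgary) → not eligible.
Equity Grant Program — status full-time ✓ (not excluded); service 13 months < 18 months ✗ → not eligible.

Professional Development Fund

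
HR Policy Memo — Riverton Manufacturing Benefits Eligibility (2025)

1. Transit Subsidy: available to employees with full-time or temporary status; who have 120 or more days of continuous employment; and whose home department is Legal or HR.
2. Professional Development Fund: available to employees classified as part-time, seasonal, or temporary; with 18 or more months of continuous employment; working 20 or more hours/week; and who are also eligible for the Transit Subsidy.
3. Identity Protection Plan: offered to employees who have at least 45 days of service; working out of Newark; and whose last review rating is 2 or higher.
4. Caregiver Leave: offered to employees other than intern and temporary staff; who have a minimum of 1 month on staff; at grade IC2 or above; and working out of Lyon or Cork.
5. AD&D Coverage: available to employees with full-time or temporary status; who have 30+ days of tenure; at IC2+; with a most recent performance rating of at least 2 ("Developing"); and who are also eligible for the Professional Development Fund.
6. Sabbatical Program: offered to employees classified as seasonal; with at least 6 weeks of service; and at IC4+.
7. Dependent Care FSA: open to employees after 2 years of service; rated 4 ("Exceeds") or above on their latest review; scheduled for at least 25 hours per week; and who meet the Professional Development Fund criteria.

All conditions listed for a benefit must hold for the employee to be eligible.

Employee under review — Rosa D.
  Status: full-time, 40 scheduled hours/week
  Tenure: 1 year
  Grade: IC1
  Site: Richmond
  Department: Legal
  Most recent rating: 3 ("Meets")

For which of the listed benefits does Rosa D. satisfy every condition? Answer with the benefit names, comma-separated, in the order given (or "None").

Transit Subsidy

Transit Subsidy — status full-time ✓; service 1 year ≥ 120 days ✓; dept Legal ✓ → eligible.
Professional Development Fund — status full-time ✗ (requires part-time, seasonal, or temporary) → not eligible.
Identity Protection Plan — service 1 year ≥ 45 days ✓; site Richmond ✗ (not Newark) → not eligible.
Caregiver Leave — status full-time ✓ (not excluded); service 1 year ≥ 1 month (≈30 days) ✓; grade IC1 < IC2 ✗ → not eligible.
AD&D Coverage — status full-time ✓; service 1 year ≥ 30 days ✓; grade IC1 < IC2 ✗ → not eligible.
Sabbatical Program — status full-time ✗ (requires seasonal) → not eligible.
Dependent Care FSA — service 1 year < 2 years ✗ → not eligible.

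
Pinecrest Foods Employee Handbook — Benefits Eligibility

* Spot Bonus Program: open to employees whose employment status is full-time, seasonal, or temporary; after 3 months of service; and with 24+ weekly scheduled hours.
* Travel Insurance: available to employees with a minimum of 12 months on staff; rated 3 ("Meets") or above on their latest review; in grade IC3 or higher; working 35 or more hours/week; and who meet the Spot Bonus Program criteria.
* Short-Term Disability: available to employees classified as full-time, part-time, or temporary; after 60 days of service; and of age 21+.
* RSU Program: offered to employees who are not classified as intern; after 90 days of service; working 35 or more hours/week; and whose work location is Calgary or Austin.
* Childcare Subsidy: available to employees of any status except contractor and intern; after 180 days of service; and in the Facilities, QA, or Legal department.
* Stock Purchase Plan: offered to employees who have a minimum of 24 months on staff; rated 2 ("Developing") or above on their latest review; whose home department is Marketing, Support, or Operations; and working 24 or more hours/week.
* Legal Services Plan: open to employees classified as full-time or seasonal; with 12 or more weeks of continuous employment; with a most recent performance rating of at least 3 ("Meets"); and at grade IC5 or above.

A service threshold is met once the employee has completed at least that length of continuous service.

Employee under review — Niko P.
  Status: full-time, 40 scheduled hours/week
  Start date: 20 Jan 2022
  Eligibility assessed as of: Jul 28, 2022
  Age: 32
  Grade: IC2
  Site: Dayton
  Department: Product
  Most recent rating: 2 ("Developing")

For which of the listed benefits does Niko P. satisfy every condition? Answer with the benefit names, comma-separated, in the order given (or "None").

Service from 20 Jan 2022 to Jul 28, 2022: 189 days.
Spot Bonus Program — status full-time ✓; service 189 days ≥ 3 months (≈90 days) ✓; 40 hrs/wk ≥ 24 ✓ → eligible.
Travel Insurance — service 189 days < 12 months (≈360 days) ✗ → not eligible.
Short-Term Disability — status full-time ✓; service 189 days ≥ 60 days ✓; age 32 ≥ 21 ✓ → eligible.
RSU Program — status full-time ✓ (not excluded); service 189 days ≥ 90 days ✓; 40 hrs/wk ≥ 35 ✓; site Dayton ✗ (not Calgary or Austin) → not eligible.
Childcare Subsidy — status full-time ✓ (not excluded); service 189 days ≥ 180 days ✓; dept Product ✗ → not eligible.
Stock Purchase Plan — service 189 days < 24 months (≈720 days) ✗ → not eligible.
Legal Services Plan — status full-time ✓; service 189 days ≥ 12 weeks (≈84 days) ✓; rating 2 < 3 ✗ → not eligible.

Spot Bonus Program, Short-Term Disability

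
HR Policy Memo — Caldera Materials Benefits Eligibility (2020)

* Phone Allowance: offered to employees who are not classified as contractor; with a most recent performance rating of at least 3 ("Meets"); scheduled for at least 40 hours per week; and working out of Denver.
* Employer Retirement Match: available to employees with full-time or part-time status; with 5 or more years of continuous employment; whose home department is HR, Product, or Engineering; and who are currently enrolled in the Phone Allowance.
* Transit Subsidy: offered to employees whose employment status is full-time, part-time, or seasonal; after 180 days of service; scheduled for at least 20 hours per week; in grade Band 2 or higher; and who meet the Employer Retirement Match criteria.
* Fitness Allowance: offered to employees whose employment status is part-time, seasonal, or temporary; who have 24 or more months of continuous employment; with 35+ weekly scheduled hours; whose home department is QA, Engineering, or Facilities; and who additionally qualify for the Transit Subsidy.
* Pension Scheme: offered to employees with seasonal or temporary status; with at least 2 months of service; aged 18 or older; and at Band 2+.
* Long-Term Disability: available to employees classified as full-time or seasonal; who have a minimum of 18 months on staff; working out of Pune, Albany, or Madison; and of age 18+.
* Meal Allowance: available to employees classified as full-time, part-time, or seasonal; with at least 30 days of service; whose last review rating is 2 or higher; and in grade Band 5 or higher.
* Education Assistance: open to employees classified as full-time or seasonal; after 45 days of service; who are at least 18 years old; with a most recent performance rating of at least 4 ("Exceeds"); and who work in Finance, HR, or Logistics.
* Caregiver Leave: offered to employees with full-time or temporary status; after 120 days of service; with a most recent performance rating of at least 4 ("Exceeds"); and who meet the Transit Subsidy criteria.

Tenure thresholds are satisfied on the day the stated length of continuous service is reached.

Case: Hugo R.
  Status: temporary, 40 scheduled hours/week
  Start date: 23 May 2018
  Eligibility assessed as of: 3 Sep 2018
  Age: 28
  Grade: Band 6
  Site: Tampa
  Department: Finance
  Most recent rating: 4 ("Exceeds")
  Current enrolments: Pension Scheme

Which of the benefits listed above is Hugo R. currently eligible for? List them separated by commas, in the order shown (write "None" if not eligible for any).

Pension Scheme

Service from 23 May 2018 to 3 Sep 2018: 103 days.
Phone Allowance — status temporary ✓ (not excluded); rating 4 ≥ 3 ✓; 40 hrs/wk ≥ 40 ✓; site Tampa ✗ (not Denver) → not eligible.
Employer Retirement Match — status temporary ✗ (requires full-time or part-time) → not eligible.
Transit Subsidy — status temporary ✗ (requires full-time, part-time, or seasonal) → not eligible.
Fitness Allowance — status temporary ✓; service 103 days < 24 months (≈720 days) ✗ → not eligible.
Pension Scheme — status temporary ✓; service 103 days ≥ 2 months (≈60 days) ✓; age 28 ≥ 18 ✓; grade Band 6 ≥ Band 2 ✓ → eligible.
Long-Term Disability — status temporary ✗ (requires full-time or seasonal) → not eligible.
Meal Allowance — status temporary ✗ (requires full-time, part-time, or seasonal) → not eligible.
Education Assistance — status temporary ✗ (requires full-time or seasonal) → not eligible.
Caregiver Leave — status temporary ✓; service 103 days < 120 days ✗ → not eligible.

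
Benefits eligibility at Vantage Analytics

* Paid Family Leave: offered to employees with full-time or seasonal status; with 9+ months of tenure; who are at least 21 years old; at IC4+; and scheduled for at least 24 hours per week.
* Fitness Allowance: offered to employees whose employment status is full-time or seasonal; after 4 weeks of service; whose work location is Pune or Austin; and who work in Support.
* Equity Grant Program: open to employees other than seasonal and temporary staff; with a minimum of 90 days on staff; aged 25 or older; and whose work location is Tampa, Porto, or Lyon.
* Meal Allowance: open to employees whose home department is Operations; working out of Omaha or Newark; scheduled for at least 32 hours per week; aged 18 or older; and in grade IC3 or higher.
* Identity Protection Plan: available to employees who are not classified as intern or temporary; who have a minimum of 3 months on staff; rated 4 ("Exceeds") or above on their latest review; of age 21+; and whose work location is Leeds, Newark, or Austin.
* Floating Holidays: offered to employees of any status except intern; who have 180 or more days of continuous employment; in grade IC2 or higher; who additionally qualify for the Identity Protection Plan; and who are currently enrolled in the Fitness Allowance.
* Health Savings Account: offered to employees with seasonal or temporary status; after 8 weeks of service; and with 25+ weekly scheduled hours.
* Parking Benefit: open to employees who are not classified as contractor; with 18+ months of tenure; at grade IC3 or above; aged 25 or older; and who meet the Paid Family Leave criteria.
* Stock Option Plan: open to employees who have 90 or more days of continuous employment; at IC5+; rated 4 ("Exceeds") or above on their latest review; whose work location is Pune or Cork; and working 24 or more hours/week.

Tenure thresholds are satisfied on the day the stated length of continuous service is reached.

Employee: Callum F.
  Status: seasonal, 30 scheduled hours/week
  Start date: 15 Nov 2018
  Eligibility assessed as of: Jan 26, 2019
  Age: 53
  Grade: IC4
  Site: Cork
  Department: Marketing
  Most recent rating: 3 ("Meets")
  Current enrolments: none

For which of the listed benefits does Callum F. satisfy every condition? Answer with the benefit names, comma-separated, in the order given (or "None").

Health Savings Account

Service from 15 Nov 2018 to Jan 26, 2019: 72 days.
Paid Family Leave — status seasonal ✓; service 72 days < 9 months (≈270 days) ✗ → not eligible.
Fitness Allowance — status seasonal ✓; service 72 days ≥ 4 weeks (≈28 days) ✓; site Cork ✗ (not Pune or Austin) → not eligible.
Equity Grant Program — status seasonal ✗ (excluded) → not eligible.
Meal Allowance — dept Marketing ✗ → not eligible.
Identity Protection Plan — status seasonal ✓ (not excluded); service 72 days < 3 months (≈90 days) ✗ → not eligible.
Floating Holidays — status seasonal ✓ (not excluded); service 72 days < 180 days ✗ → not eligible.
Health Savings Account — status seasonal ✓; service 72 days ≥ 8 weeks (≈56 days) ✓; 30 hrs/wk ≥ 25 ✓ → eligible.
Parking Benefit — status seasonal ✓ (not excluded); service 72 days < 18 months (≈540 days) ✗ → not eligible.
Stock Option Plan — service 72 days < 90 days ✗ → not eligible.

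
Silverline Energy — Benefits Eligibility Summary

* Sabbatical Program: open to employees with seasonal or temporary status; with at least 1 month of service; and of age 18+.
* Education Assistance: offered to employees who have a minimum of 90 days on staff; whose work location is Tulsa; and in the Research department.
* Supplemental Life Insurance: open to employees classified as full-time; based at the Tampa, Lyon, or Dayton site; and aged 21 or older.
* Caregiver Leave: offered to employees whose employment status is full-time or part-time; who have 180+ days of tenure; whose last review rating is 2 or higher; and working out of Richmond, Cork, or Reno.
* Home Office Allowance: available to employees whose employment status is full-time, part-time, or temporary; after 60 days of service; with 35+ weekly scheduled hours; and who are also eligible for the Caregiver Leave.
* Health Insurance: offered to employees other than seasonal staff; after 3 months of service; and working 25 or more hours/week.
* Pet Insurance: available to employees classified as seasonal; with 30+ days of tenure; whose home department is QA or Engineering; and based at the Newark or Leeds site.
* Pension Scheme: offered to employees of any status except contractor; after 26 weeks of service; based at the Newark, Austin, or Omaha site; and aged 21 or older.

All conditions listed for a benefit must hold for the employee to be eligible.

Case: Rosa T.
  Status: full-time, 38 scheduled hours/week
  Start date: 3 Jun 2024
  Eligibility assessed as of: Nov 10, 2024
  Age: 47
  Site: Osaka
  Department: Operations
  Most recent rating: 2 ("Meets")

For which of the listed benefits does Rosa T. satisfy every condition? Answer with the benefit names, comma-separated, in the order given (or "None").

Service from 3 Jun 2024 to Nov 10, 2024: 160 days.
Sabbatical Program — status full-time ✗ (requires seasonal or temporary) → not eligible.
Education Assistance — service 160 days ≥ 90 days ✓; site Osaka ✗ (not Tulsa) → not eligible.
Supplemental Life Insurance — status full-time ✓; site Osaka ✗ (not Tampa, Lyon, or Dayton) → not eligible.
Caregiver Leave — status full-time ✓; service 160 days < 180 days ✗ → not eligible.
Home Office Allowance — status full-time ✓; service 160 days ≥ 60 days ✓; 38 hrs/wk ≥ 35 ✓; not eligible for Caregiver Leave ✗ → not eligible.
Health Insurance — status full-time ✓ (not excluded); service 160 days ≥ 3 months (≈90 days) ✓; 38 hrs/wk ≥ 25 ✓ → eligible.
Pet Insurance — status full-time ✗ (requires seasonal) → not eligible.
Pension Scheme — status full-time ✓ (not excluded); service 160 days < 26 weeks (≈182 days) ✗ → not eligible.

Health Insurance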